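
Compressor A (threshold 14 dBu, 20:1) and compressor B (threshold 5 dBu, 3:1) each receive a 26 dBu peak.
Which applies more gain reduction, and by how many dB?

A: overshoot 12 dB → output overshoot 0.6 dB → GR 11.4 dB.
B: overshoot 21 dB → output overshoot 7 dB → GR 14 dB.
B applies 2.6 dB more gain reduction.

B, by 2.6 dB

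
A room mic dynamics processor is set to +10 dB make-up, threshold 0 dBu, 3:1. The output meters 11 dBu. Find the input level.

Remove make-up: 11 − 10 = 1 dBu.
Post-compression overshoot = 1 − 0 = 1 dB.
Before 3:1 compression the overshoot was 1 × 3 = 3 dB, so input = 0 + 3 = 3 dBu.

3 dBu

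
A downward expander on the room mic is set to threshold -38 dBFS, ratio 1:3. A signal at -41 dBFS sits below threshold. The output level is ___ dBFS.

The input is 3 dB below the -38 dBFS threshold.
A 1:3 expander multiplies undershoot by 3: 3 × 3 = 9 dB below threshold.
Output = -38 − 9 = -47 dBFS.

-47 dBFS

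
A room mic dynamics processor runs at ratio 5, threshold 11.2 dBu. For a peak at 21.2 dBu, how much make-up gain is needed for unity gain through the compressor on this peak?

8 dB

The peak compresses to 11.2 + 10/5 = 13.2 dBu.
To reach 21.2 dBu requires 21.2 − 13.2 = 8 dB of make-up.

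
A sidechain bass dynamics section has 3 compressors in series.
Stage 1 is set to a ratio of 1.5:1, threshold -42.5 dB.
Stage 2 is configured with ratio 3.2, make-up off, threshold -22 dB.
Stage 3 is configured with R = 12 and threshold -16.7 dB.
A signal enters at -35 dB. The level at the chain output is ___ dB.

-37.5 dB

Stage 1: overshoot 7.5 dB → 7.5/1.5 = 5 dB → -37.5 dB.
Stage 2: -37.5 dB ≤ -22 dB, so stage 2 doesn't engage; output -37.5 dB.
Stage 3: -37.5 dB is at or below the -16.7 dB threshold — no compression; output -37.5 dB.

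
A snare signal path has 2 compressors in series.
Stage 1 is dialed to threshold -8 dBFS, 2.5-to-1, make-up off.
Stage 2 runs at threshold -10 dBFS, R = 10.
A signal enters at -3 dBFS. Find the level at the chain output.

Stage 1: 5 dB above -8 dBFS, reduced 2.5:1 to 2 dB above → -6 dBFS.
Stage 2: overshoot 4 dB → 4/10 = 0.4 dB → -9.6 dBFS.

-9.6 dBFS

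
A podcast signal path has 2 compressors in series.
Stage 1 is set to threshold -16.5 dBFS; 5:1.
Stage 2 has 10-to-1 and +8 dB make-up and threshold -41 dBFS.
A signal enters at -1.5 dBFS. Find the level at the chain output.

-30.25 dBFS

Stage 1: overshoot 15 dB → 15/5 = 3 dB → -13.5 dBFS.
Stage 2: 27.5 dB above -41 dBFS, reduced 10:1 to 2.75 dB above → -38.25 dBFS; +8 dB make-up → -30.25 dBFS.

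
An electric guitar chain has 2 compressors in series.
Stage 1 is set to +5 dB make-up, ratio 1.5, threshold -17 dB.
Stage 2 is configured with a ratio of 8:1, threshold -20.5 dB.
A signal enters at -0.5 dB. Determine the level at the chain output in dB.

Stage 1: 16.5 dB above -17 dB, reduced 1.5:1 to 11 dB above → -6 dB; +5 dB make-up → -1 dB.
Stage 2: overshoot 19.5 dB → 19.5/8 = 2.4375 dB → -18.0625 dB.

-18.0625 dB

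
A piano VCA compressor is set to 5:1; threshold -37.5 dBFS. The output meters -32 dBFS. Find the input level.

-10 dBFS

Post-compression overshoot = -32 − (-37.5) = 5.5 dB.
Before 5:1 compression the overshoot was 5.5 × 5 = 27.5 dB, so input = -37.5 + 27.5 = -10 dBFS.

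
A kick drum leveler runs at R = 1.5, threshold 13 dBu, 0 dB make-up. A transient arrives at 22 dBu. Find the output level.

The input is 9 dB above the 13 dBu threshold.
The 9 dB excess becomes 6 dB after 1.5:1 reduction.
Output = 13 + 6 = 19 dBu.

19 dBu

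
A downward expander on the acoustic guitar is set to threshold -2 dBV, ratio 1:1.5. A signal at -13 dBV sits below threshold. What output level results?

-18.5 dBV

Undershoot = (-2) − (-13) = 11 dB.
At 1:1.5, that expands to 16.5 dB under threshold.
Output = -2 − 16.5 = -18.5 dBV.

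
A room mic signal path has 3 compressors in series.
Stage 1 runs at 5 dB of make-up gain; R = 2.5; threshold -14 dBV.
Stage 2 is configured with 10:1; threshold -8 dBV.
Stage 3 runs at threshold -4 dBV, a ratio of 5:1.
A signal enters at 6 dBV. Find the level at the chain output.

-7.3 dBV

Stage 1: 6 dBV is 20 dB over -14 dBV; at 2.5:1 that becomes 8 dB over, giving -6 dBV; +5 dB make-up → -1 dBV.
Stage 2: 7 dB above -8 dBV, reduced 10:1 to 0.7 dB above → -7.3 dBV.
Stage 3: -7.3 dBV is at or below the -4 dBV threshold — no compression; output -7.3 dBV.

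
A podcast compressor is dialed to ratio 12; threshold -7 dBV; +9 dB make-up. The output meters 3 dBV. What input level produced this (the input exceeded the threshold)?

Remove make-up: 3 − 9 = -6 dBV.
Post-compression overshoot = -6 − (-7) = 1 dB.
Before 12:1 compression the overshoot was 1 × 12 = 12 dB, so input = -7 + 12 = 5 dBV.

5 dBV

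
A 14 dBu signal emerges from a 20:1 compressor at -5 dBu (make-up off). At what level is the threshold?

-6 dBu

Gain reduction = 14 − (-5) = 19 dB; output overshoot = GR / (R − 1) = 19 / 19 = 1 dB.
Threshold = output − output overshoot = -5 − 1 = -6 dBu.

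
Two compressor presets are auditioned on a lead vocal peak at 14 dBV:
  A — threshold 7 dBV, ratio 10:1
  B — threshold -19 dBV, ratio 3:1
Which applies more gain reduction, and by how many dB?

B, by 15.7 dB

A: 7 dB over, compressed to 0.7 dB over, so 6.3 dB of GR.
B: 33 dB over, compressed to 11 dB over, so 22 dB of GR.
Difference: 15.7 dB in favour of B.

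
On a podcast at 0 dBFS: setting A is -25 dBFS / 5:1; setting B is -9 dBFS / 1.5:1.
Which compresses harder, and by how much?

A, by 17 dB

A: 25 dB over, compressed to 5 dB over, so 20 dB of GR.
B: 9 dB over, compressed to 6 dB over, so 3 dB of GR.
A reduces 17 dB more.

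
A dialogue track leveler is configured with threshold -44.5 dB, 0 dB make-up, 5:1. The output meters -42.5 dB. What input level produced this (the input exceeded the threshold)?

The compressed level sits -42.5 − (-44.5) = 2 dB over threshold.
Before 5:1 compression the overshoot was 2 × 5 = 10 dB, so input = -44.5 + 10 = -34.5 dB.

-34.5 dB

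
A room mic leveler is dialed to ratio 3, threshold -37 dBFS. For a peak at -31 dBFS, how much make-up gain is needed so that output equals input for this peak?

Without make-up, output = threshold + overshoot/3 = -37 + 2 = -35 dBFS.
Gap to target: 4 dB.

4 dB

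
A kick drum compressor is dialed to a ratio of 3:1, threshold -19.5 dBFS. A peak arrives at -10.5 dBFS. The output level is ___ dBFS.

-16.5 dBFS

The input is 9 dB above the -19.5 dBFS threshold.
3:1 compression reduces that to 9/3 = 3 dB over.
Output = -19.5 + 3 = -16.5 dBFS.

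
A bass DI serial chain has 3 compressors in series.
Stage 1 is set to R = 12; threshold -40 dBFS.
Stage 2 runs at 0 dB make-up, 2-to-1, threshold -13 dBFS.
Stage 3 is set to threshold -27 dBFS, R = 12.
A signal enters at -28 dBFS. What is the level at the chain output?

-39 dBFS

Stage 1: overshoot 12 dB → 12/12 = 1 dB → -39 dBFS.
Stage 2: -39 dBFS ≤ -13 dBFS, so stage 2 doesn't engage; output -39 dBFS.
Stage 3: -39 dBFS ≤ -27 dBFS, so stage 3 doesn't engage; output -39 dBFS.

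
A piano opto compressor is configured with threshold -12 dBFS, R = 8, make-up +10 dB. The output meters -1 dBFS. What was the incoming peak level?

Stripping the +10 dB make-up gives -11 dBFS at the gain stage.
That's 1 dB above the -12 dBFS threshold.
Before 8:1 compression the overshoot was 1 × 8 = 8 dB, so input = -12 + 8 = -4 dBFS.

-4 dBFS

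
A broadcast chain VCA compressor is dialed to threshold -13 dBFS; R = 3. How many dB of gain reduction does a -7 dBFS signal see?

The signal is 6 dB above threshold.
At 3:1, output sits 6/3 = 2 dB above threshold.
Gain reduction = 6 − 2 = 4 dB.

4 dB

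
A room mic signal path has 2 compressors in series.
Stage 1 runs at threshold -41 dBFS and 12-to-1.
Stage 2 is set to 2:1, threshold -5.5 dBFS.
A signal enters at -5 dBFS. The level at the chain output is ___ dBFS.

Stage 1: overshoot 36 dB → 36/12 = 3 dB → -38 dBFS.
Stage 2: below threshold (-38 ≤ -5.5); passes unchanged; output -38 dBFS.

-38 dBFS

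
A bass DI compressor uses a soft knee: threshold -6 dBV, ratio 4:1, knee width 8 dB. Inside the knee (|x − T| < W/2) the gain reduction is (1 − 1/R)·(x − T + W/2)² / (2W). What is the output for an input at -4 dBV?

x − T + W/2 = -4 − (-6) + 4 = 6.
GR = (1 − 1/4) × 6² / 16 = 0.75 × 36 / 16 = 1.6875 dB.
Output = -4 − 1.6875 = -5.6875 dBV.

-5.6875 dBV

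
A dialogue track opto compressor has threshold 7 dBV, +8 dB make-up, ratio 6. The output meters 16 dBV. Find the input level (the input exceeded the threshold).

13 dBV

Before make-up, the level was 16 − 8 = 8 dBV.
That's 1 dB above the 7 dBV threshold.
Before 6:1 compression the overshoot was 1 × 6 = 6 dB, so input = 7 + 6 = 13 dBV.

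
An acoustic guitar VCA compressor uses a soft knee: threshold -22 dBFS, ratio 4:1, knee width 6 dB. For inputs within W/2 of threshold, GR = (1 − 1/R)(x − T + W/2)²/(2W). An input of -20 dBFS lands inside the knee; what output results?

x − T + W/2 = -20 − (-22) + 3 = 5.
GR = (1 − 1/4) × 5² / 12 = 0.75 × 25 / 12 = 1.5625 dB.
Output = -20 − 1.5625 = -21.5625 dBFS.

-21.5625 dBFS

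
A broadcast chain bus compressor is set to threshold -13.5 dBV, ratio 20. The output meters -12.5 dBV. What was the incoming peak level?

6.5 dBV

The compressed level sits -12.5 − (-13.5) = 1 dB over threshold.
Before 20:1 compression the overshoot was 1 × 20 = 20 dB, so input = -13.5 + 20 = 6.5 dBV.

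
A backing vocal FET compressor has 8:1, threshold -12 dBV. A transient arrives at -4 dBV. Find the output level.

-11 dBV

Overshoot: -4 − (-12) = 8 dB.
At 8:1 the overshoot is divided by 8, leaving 1 dB above threshold.
Output = -12 + 1 = -11 dBV.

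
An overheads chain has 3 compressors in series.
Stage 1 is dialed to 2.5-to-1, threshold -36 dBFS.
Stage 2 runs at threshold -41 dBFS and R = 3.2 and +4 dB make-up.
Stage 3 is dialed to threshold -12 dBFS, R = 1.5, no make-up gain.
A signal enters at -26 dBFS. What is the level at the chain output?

-34.1875 dBFS

Stage 1: -26 dBFS is 10 dB over -36 dBFS; at 2.5:1 that becomes 4 dB over, giving -32 dBFS.
Stage 2: -32 dBFS is 9 dB over -41 dBFS; at 3.2:1 that becomes 2.8125 dB over, giving -38.1875 dBFS; +4 dB make-up → -34.1875 dBFS.
Stage 3: -34.1875 dBFS ≤ -12 dBFS, so stage 3 doesn't engage; output -34.1875 dBFS.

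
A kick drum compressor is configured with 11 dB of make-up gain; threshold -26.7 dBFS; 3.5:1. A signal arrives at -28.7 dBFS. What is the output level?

-17.7 dBFS

-28.7 dBFS is 2 dB below the -26.7 dBFS threshold, so no gain reduction is applied.
Make-up gain adds 11 dB: -28.7 + 11 = -17.7 dBFS.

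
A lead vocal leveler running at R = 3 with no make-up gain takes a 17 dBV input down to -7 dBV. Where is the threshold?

Input is 36 dB above T (since output overshoot × R = input overshoot: (-7 − T)·3 = 17 − T gives T = -19 dBV).
Check: -19 + (17 − (-19))/3 = -19 + 12 = -7 dBV. ✓

-19 dBV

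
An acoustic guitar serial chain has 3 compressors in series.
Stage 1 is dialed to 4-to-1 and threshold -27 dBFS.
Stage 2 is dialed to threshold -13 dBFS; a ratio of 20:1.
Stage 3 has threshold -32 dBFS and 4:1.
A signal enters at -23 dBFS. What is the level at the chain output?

Stage 1: overshoot 4 dB → 4/4 = 1 dB → -26 dBFS.
Stage 2: -26 dBFS is at or below the -13 dBFS threshold — no compression; output -26 dBFS.
Stage 3: overshoot 6 dB → 6/4 = 1.5 dB → -30.5 dBFS.

-30.5 dBFS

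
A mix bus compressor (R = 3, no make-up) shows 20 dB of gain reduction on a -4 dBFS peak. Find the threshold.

Gain reduction = -4 − (-24) = 20 dB; output overshoot = GR / (R − 1) = 20 / 2 = 10 dB.
Threshold = output − output overshoot = -24 − 10 = -34 dBFS.

-34 dBFS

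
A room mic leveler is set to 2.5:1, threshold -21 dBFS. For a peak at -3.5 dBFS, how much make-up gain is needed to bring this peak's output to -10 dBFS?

The peak compresses to -21 + 17.5/2.5 = -14 dBFS.
To reach -10 dBFS requires -10 − (-14) = 4 dB of make-up.

4 dB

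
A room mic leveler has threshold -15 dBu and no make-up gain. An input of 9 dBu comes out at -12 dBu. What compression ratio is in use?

8:1

Input overshoot = 9 − (-15) = 24 dB; output overshoot = -12 − (-15) = 3 dB.
Ratio = 24 / 3 = 8.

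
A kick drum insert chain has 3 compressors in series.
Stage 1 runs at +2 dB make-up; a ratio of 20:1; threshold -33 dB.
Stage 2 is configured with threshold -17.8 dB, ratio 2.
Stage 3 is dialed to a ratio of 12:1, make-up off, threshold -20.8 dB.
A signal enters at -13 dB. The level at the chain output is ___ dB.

Stage 1: -13 dB is 20 dB over -33 dB; at 20:1 that becomes 1 dB over, giving -32 dB; +2 dB make-up → -30 dB.
Stage 2: below threshold (-30 ≤ -17.8); passes unchanged; output -30 dB.
Stage 3: below threshold (-30 ≤ -20.8); passes unchanged; output -30 dB.

-30 dB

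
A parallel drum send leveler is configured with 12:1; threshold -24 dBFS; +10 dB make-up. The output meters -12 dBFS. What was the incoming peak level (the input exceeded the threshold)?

Remove make-up: -12 − 10 = -22 dBFS.
That's 2 dB above the -24 dBFS threshold.
Input overshoot = R × output overshoot = 24 dB → input = -24 + 24 = 0 dBFS.

0 dBFS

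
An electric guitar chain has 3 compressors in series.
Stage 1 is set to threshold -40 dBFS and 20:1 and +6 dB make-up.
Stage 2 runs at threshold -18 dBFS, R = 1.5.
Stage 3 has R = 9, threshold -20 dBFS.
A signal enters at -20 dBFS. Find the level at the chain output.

-33 dBFS

Stage 1: overshoot 20 dB → 20/20 = 1 dB → -39 dBFS; +6 dB make-up → -33 dBFS.
Stage 2: -33 dBFS ≤ -18 dBFS, so stage 2 doesn't engage; output -33 dBFS.
Stage 3: below threshold (-33 ≤ -20); passes unchanged; output -33 dBFS.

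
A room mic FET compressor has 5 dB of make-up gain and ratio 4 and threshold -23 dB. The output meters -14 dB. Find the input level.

-7 dB

Remove make-up: -14 − 5 = -19 dB.
That's 4 dB above the -23 dB threshold.
Before 4:1 compression the overshoot was 4 × 4 = 16 dB, so input = -23 + 16 = -7 dB.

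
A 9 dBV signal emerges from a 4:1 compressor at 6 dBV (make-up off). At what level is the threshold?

Gain reduction = 9 − 6 = 3 dB; output overshoot = GR / (R − 1) = 3 / 3 = 1 dB.
Threshold = output − output overshoot = 6 − 1 = 5 dBV.

5 dBV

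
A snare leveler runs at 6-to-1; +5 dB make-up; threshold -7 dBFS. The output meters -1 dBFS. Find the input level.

Remove make-up: -1 − 5 = -6 dBFS.
The compressed level sits -6 − (-7) = 1 dB over threshold.
Undo the ratio: input overshoot = 1 × 6 = 6 dB, giving input = -1 dBFS.

-1 dBFS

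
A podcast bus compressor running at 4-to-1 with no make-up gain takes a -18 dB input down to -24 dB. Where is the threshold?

-26 dB

Input is 8 dB above T (since output overshoot × R = input overshoot: (-24 − T)·4 = -18 − T gives T = -26 dB).
Check: -26 + (-18 − (-26))/4 = -26 + 2 = -24 dB. ✓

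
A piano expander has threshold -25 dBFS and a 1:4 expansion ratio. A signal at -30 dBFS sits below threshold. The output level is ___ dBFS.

The input is 5 dB below the -25 dBFS threshold.
A 1:4 expander multiplies undershoot by 4: 5 × 4 = 20 dB below threshold.
Output = -25 − 20 = -45 dBFS.

-45 dBFS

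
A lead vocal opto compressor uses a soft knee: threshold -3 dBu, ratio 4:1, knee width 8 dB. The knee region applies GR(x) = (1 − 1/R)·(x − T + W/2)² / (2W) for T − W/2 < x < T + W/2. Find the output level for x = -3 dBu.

-3.75 dBu

x − T + W/2 = -3 − (-3) + 4 = 4.
GR = (1 − 1/4) × 4² / 16 = 0.75 × 16 / 16 = 0.75 dB.
Output = -3 − 0.75 = -3.75 dBu.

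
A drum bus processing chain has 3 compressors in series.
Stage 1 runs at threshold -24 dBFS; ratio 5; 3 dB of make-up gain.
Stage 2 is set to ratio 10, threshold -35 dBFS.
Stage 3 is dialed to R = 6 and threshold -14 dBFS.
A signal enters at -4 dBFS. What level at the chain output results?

Stage 1: overshoot 20 dB → 20/5 = 4 dB → -20 dBFS; +3 dB make-up → -17 dBFS.
Stage 2: -17 dBFS is 18 dB over -35 dBFS; at 10:1 that becomes 1.8 dB over, giving -33.2 dBFS.
Stage 3: -33.2 dBFS ≤ -14 dBFS, so stage 3 doesn't engage; output -33.2 dBFS.

-33.2 dBFS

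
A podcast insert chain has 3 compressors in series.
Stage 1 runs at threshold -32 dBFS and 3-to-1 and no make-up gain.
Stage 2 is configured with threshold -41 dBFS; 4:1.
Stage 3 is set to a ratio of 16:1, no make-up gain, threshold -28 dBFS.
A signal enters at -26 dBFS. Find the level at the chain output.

-38.25 dBFS

Stage 1: overshoot 6 dB → 6/3 = 2 dB → -30 dBFS.
Stage 2: 11 dB above -41 dBFS, reduced 4:1 to 2.75 dB above → -38.25 dBFS.
Stage 3: below threshold (-38.25 ≤ -28); passes unchanged; output -38.25 dBFS.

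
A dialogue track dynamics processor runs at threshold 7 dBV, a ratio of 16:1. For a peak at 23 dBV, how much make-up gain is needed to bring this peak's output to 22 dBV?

Overshoot 16 dB → 16/16 = 1 dB after compression, so the compressed level is 7 + 1 = 8 dBV.
Make-up = target − compressed = 22 − 8 = 14 dB.

14 dB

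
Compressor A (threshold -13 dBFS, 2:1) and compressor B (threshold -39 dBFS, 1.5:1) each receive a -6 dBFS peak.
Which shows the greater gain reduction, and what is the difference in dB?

A: 7 dB over, compressed to 3.5 dB over, so 3.5 dB of GR.
B: 33 dB over, compressed to 22 dB over, so 11 dB of GR.
B applies 7.5 dB more gain reduction.

B, by 7.5 dB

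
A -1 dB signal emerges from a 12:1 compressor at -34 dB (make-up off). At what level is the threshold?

Gain reduction = -1 − (-34) = 33 dB; output overshoot = GR / (R − 1) = 33 / 11 = 3 dB.
Threshold = output − output overshoot = -34 − 3 = -37 dB.

-37 dB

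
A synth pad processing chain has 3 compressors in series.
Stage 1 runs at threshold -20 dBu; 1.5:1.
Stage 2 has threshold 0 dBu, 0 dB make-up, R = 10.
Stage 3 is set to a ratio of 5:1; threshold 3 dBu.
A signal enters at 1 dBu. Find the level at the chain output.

-6 dBu

Stage 1: 1 dBu is 21 dB over -20 dBu; at 1.5:1 that becomes 14 dB over, giving -6 dBu.
Stage 2: -6 dBu is at or below the 0 dBu threshold — no compression; output -6 dBu.
Stage 3: -6 dBu is at or below the 3 dBu threshold — no compression; output -6 dBu.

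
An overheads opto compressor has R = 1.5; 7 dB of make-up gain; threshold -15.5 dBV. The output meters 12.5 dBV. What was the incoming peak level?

Remove make-up: 12.5 − 7 = 5.5 dBV.
The compressed level sits 5.5 − (-15.5) = 21 dB over threshold.
Undo the ratio: input overshoot = 21 × 1.5 = 31.5 dB, giving input = 16 dBV.

16 dBV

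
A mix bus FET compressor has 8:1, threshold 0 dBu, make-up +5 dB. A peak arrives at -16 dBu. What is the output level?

-16 dBu is 16 dB below the 0 dBu threshold, so no gain reduction is applied.
Make-up gain adds 5 dB: -16 + 5 = -11 dBu.

-11 dBu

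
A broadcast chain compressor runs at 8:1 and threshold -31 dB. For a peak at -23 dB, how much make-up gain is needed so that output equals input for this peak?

7 dB

Without make-up, output = threshold + overshoot/8 = -31 + 1 = -30 dB.
Gap to target: 7 dB.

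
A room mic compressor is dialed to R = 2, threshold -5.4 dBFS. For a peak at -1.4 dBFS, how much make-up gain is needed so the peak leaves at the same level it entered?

Overshoot 4 dB → 4/2 = 2 dB after compression, so the compressed level is -5.4 + 2 = -3.4 dBFS.
Make-up = target − compressed = -1.4 − (-3.4) = 2 dB.

2 dB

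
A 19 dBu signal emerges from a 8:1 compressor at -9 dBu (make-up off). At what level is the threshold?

-13 dBu

Let T be the threshold. Output overshoot = (input overshoot)/R, so -9 − T = (19 − T)/8.
8·(-9 − T) = 19 − T → 7·T = -72 − 19 = -91.
T = -91/7 = -13 dBu.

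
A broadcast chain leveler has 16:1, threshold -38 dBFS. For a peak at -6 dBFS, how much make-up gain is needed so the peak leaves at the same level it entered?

30 dB

Overshoot 32 dB → 32/16 = 2 dB after compression, so the compressed level is -38 + 2 = -36 dBFS.
Make-up = target − compressed = -6 − (-36) = 30 dB.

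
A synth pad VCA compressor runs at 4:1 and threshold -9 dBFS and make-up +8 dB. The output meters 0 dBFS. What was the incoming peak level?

-5 dBFS

Remove make-up: 0 − 8 = -8 dBFS.
The compressed level sits -8 − (-9) = 1 dB over threshold.
Undo the ratio: input overshoot = 1 × 4 = 4 dB, giving input = -5 dBFS.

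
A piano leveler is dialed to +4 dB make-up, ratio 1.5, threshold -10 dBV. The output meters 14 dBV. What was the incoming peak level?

20 dBV

Stripping the +4 dB make-up gives 10 dBV at the gain stage.
The compressed level sits 10 − (-10) = 20 dB over threshold.
Before 1.5:1 compression the overshoot was 20 × 1.5 = 30 dB, so input = -10 + 30 = 20 dBV.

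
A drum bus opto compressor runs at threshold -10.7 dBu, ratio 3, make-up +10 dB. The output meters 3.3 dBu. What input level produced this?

Before make-up, the level was 3.3 − 10 = -6.7 dBu.
Post-compression overshoot = -6.7 − (-10.7) = 4 dB.
Input overshoot = R × output overshoot = 12 dB → input = -10.7 + 12 = 1.3 dBu.

1.3 dBu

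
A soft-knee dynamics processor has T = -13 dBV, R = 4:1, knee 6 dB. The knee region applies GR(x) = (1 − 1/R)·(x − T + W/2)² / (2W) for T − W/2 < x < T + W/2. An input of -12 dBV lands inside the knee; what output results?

-13 dBV

x − T + W/2 = -12 − (-13) + 3 = 4.
GR = (1 − 1/4) × 4² / 12 = 0.75 × 16 / 12 = 1 dB.
Output = -12 − 1 = -13 dBV.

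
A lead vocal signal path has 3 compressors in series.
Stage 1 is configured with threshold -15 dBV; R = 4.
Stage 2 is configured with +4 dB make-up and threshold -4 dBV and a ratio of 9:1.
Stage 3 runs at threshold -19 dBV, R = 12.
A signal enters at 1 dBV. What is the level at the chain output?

Stage 1: 16 dB above -15 dBV, reduced 4:1 to 4 dB above → -11 dBV.
Stage 2: below threshold (-11 ≤ -4); passes unchanged; make-up brings it to -7 dBV.
Stage 3: -7 dBV is 12 dB over -19 dBV; at 12:1 that becomes 1 dB over, giving -18 dBV.

-18 dBV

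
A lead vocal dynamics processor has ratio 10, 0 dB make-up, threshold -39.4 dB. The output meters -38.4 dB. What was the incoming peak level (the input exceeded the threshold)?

Post-compression overshoot = -38.4 − (-39.4) = 1 dB.
Input overshoot = R × output overshoot = 10 dB → input = -39.4 + 10 = -29.4 dB.

-29.4 dB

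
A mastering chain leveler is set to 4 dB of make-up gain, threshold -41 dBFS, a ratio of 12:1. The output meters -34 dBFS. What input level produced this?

Before make-up, the level was -34 − 4 = -38 dBFS.
Post-compression overshoot = -38 − (-41) = 3 dB.
Undo the ratio: input overshoot = 3 × 12 = 36 dB, giving input = -5 dBFS.

-5 dBFS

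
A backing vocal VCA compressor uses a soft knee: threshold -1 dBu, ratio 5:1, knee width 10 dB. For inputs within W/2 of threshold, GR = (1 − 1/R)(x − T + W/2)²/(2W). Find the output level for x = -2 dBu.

x − T + W/2 = -2 − (-1) + 5 = 4.
GR = (1 − 1/5) × 4² / 20 = 0.8 × 16 / 20 = 0.64 dB.
Output = -2 − 0.64 = -2.64 dBu.

-2.64 dBu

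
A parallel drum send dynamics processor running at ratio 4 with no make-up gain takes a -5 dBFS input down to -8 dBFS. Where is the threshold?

-9 dBFS

Let T be the threshold. Output overshoot = (input overshoot)/R, so -8 − T = (-5 − T)/4.
4·(-8 − T) = -5 − T → 3·T = -32 − (-5) = -27.
T = -27/3 = -9 dBFS.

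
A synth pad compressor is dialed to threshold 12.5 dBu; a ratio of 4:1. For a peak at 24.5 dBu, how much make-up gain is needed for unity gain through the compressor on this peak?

The peak compresses to 12.5 + 12/4 = 15.5 dBu.
To reach 24.5 dBu requires 24.5 − 15.5 = 9 dB of make-up.

9 dB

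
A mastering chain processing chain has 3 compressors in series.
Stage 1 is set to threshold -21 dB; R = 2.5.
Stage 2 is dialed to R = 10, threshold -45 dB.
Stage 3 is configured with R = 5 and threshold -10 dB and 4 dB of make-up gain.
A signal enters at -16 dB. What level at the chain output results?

-38.4 dB

Stage 1: overshoot 5 dB → 5/2.5 = 2 dB → -19 dB.
Stage 2: -19 dB is 26 dB over -45 dB; at 10:1 that becomes 2.6 dB over, giving -42.4 dB.
Stage 3: -42.4 dB ≤ -10 dB, so stage 3 doesn't engage; make-up brings it to -38.4 dB.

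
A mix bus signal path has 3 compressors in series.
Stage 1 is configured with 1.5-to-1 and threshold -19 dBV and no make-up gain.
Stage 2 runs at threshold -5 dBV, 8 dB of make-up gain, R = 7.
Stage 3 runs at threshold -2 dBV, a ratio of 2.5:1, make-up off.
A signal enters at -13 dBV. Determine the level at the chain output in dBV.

Stage 1: overshoot 6 dB → 6/1.5 = 4 dB → -15 dBV.
Stage 2: -15 dBV ≤ -5 dBV, so stage 2 doesn't engage; make-up brings it to -7 dBV.
Stage 3: -7 dBV is at or below the -2 dBV threshold — no compression; output -7 dBV.

-7 dBV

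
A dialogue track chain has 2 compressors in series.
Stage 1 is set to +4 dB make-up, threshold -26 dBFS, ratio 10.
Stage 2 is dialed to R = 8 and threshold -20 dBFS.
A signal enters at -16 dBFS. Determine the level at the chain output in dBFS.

-21 dBFS

Stage 1: -16 dBFS is 10 dB over -26 dBFS; at 10:1 that becomes 1 dB over, giving -25 dBFS; +4 dB make-up → -21 dBFS.
Stage 2: -21 dBFS ≤ -20 dBFS, so stage 2 doesn't engage; output -21 dBFS.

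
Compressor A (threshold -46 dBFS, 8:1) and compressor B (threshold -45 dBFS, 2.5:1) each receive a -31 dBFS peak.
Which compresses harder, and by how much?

A, by 4.725 dB

A: 15 dB over, compressed to 1.875 dB over, so 13.125 dB of GR.
B: 14 dB over, compressed to 5.6 dB over, so 8.4 dB of GR.
Difference: 4.725 dB in favour of A.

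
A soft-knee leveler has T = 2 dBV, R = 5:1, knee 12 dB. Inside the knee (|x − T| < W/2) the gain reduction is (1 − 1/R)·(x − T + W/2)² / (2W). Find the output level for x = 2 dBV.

0.8 dBV

x − T + W/2 = 2 − 2 + 6 = 6.
GR = (1 − 1/5) × 6² / 24 = 0.8 × 36 / 24 = 1.2 dB.
Output = 2 − 1.2 = 0.8 dBV.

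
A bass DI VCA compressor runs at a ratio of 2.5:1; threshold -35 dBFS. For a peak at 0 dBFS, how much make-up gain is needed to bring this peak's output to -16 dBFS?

5 dB

Overshoot 35 dB → 35/2.5 = 14 dB after compression, so the compressed level is -35 + 14 = -21 dBFS.
Make-up = target − compressed = -16 − (-21) = 5 dB.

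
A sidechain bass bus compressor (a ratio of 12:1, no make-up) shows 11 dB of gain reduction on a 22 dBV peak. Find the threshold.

Input is 12 dB above T (since output overshoot × R = input overshoot: (11 − T)·12 = 22 − T gives T = 10 dBV).
Check: 10 + (22 − 10)/12 = 10 + 1 = 11 dBV. ✓

10 dBV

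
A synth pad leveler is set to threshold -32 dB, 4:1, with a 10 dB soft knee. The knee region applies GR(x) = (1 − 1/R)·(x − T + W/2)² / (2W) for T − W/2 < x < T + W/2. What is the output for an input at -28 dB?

-31.0375 dB

x − T + W/2 = -28 − (-32) + 5 = 9.
GR = (1 − 1/4) × 9² / 20 = 0.75 × 81 / 20 = 3.0375 dB.
Output = -28 − 3.0375 = -31.0375 dB.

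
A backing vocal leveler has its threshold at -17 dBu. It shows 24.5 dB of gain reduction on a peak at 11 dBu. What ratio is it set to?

Input overshoot = 11 − (-17) = 28 dB.
Output overshoot = 28 − 24.5 = 3.5 dB.
Ratio = input overshoot / output overshoot = 28 / 3.5 = 8.

8:1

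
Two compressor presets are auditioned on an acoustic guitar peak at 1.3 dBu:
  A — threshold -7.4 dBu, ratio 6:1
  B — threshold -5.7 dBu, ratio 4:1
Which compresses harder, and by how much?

A: GR = 8.7 − 8.7/6 = 7.25 dB.
B: GR = 7 − 7/4 = 5.25 dB.
A applies 2 dB more gain reduction.

A, by 2 dB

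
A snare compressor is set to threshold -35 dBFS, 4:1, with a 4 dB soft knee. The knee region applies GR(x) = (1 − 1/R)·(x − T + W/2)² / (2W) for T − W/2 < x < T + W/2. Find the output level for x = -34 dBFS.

x − T + W/2 = -34 − (-35) + 2 = 3.
GR = (1 − 1/4) × 3² / 8 = 0.75 × 9 / 8 = 0.84375 dB.
Output = -34 − 0.84375 = -34.84375 dBFS.

-34.84375 dBFS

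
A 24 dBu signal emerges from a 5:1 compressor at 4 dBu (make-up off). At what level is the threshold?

Gain reduction = 24 − 4 = 20 dB; output overshoot = GR / (R − 1) = 20 / 4 = 5 dB.
Threshold = output − output overshoot = 4 − 5 = -1 dBu.

-1 dBu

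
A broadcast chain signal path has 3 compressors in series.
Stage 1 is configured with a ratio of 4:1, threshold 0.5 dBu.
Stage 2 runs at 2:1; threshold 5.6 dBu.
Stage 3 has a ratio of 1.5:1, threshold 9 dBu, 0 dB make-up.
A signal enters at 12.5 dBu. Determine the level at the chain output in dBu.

Stage 1: overshoot 12 dB → 12/4 = 3 dB → 3.5 dBu.
Stage 2: 3.5 dBu ≤ 5.6 dBu, so stage 2 doesn't engage; output 3.5 dBu.
Stage 3: below threshold (3.5 ≤ 9); passes unchanged; output 3.5 dBu.

3.5 dBu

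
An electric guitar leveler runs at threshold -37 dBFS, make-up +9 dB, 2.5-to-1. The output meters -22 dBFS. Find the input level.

-22 dBFS

Remove make-up: -22 − 9 = -31 dBFS.
Post-compression overshoot = -31 − (-37) = 6 dB.
Undo the ratio: input overshoot = 6 × 2.5 = 15 dB, giving input = -22 dBFS.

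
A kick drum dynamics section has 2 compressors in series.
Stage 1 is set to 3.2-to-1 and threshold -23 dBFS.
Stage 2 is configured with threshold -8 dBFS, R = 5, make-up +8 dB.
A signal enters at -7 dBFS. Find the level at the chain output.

-10 dBFS

Stage 1: -7 dBFS is 16 dB over -23 dBFS; at 3.2:1 that becomes 5 dB over, giving -18 dBFS.
Stage 2: below threshold (-18 ≤ -8); passes unchanged; make-up brings it to -10 dBFS.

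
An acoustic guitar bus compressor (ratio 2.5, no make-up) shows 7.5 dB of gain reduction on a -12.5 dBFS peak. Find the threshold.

Gain reduction = -12.5 − (-20) = 7.5 dB; output overshoot = GR / (R − 1) = 7.5 / 1.5 = 5 dB.
Threshold = output − output overshoot = -20 − 5 = -25 dBFS.

-25 dBFS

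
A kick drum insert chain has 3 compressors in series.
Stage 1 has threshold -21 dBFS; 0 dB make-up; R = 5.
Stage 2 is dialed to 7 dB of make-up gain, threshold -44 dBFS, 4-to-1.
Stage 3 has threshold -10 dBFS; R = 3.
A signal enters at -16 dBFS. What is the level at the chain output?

-31 dBFS

Stage 1: overshoot 5 dB → 5/5 = 1 dB → -20 dBFS.
Stage 2: 24 dB above -44 dBFS, reduced 4:1 to 6 dB above → -38 dBFS; +7 dB make-up → -31 dBFS.
Stage 3: -31 dBFS is at or below the -10 dBFS threshold — no compression; output -31 dBFS.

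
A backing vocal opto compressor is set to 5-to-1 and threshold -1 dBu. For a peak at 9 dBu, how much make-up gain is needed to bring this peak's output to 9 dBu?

Without make-up, output = threshold + overshoot/5 = -1 + 2 = 1 dBu.
Gap to target: 8 dB.

8 dB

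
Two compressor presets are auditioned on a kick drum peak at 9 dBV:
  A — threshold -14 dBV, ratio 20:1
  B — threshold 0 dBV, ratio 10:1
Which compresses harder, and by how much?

A: overshoot 23 dB → output overshoot 1.15 dB → GR 21.85 dB.
B: overshoot 9 dB → output overshoot 0.9 dB → GR 8.1 dB.
A applies 13.75 dB more gain reduction.

A, by 13.75 dB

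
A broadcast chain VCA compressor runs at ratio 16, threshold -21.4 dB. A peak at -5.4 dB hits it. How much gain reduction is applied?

15 dB

The signal is 16 dB above threshold.
At 16:1, output sits 16/16 = 1 dB above threshold.
GR = overshoot in − overshoot out = 16 − 1 = 15 dB.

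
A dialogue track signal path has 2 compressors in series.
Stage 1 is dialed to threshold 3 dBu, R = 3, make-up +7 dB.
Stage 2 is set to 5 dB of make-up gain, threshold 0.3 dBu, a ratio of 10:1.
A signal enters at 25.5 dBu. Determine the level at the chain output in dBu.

Stage 1: 22.5 dB above 3 dBu, reduced 3:1 to 7.5 dB above → 10.5 dBu; +7 dB make-up → 17.5 dBu.
Stage 2: 17.2 dB above 0.3 dBu, reduced 10:1 to 1.72 dB above → 2.02 dBu; +5 dB make-up → 7.02 dBu.

7.02 dBu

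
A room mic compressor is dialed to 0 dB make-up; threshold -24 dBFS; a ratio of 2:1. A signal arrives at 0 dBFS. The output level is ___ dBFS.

-12 dBFS

0 dBFS sits 24 dB over threshold.
The 24 dB excess becomes 12 dB after 2:1 reduction.
That puts the output at -12 dBFS.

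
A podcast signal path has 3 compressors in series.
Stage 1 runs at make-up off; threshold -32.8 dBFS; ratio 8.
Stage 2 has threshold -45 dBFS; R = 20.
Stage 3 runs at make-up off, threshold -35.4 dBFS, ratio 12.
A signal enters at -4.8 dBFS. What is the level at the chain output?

Stage 1: 28 dB above -32.8 dBFS, reduced 8:1 to 3.5 dB above → -29.3 dBFS.
Stage 2: 15.7 dB above -45 dBFS, reduced 20:1 to 0.785 dB above → -44.215 dBFS.
Stage 3: -44.215 dBFS ≤ -35.4 dBFS, so stage 3 doesn't engage; output -44.215 dBFS.

-44.215 dBFS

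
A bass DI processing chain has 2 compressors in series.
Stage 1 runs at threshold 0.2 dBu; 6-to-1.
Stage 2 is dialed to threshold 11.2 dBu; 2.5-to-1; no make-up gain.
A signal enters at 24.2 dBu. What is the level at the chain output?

4.2 dBu

Stage 1: 24.2 dBu is 24 dB over 0.2 dBu; at 6:1 that becomes 4 dB over, giving 4.2 dBu.
Stage 2: 4.2 dBu is at or below the 11.2 dBu threshold — no compression; output 4.2 dBu.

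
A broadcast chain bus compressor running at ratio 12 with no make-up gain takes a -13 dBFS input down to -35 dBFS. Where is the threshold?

Input is 24 dB above T (since output overshoot × R = input overshoot: (-35 − T)·12 = -13 − T gives T = -37 dBFS).
Check: -37 + (-13 − (-37))/12 = -37 + 2 = -35 dBFS. ✓

-37 dBFS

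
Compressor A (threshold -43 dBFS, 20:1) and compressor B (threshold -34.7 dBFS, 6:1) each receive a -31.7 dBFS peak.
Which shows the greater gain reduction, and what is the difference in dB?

A, by 8.235 dB

A: overshoot 11.3 dB → output overshoot 0.565 dB → GR 10.735 dB.
B: overshoot 3 dB → output overshoot 0.5 dB → GR 2.5 dB.
A reduces 8.235 dB more.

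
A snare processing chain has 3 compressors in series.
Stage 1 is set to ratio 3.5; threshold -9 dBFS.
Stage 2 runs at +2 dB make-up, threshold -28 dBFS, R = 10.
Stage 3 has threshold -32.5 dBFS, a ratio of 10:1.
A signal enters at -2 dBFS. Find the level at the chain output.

Stage 1: -2 dBFS is 7 dB over -9 dBFS; at 3.5:1 that becomes 2 dB over, giving -7 dBFS.
Stage 2: -7 dBFS is 21 dB over -28 dBFS; at 10:1 that becomes 2.1 dB over, giving -25.9 dBFS; +2 dB make-up → -23.9 dBFS.
Stage 3: overshoot 8.6 dB → 8.6/10 = 0.86 dB → -31.64 dBFS.

-31.64 dBFS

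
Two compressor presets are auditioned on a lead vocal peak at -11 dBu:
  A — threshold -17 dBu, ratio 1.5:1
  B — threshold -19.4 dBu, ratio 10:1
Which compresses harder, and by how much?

B, by 5.56 dB

A: 6 dB over, compressed to 4 dB over, so 2 dB of GR.
B: 8.4 dB over, compressed to 0.84 dB over, so 7.56 dB of GR.
Difference: 5.56 dB in favour of B.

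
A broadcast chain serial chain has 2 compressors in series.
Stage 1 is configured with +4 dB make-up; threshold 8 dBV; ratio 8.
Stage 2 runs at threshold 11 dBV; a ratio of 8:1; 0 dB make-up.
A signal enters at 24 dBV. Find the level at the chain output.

11.375 dBV

Stage 1: overshoot 16 dB → 16/8 = 2 dB → 10 dBV; +4 dB make-up → 14 dBV.
Stage 2: 14 dBV is 3 dB over 11 dBV; at 8:1 that becomes 0.375 dB over, giving 11.375 dBV.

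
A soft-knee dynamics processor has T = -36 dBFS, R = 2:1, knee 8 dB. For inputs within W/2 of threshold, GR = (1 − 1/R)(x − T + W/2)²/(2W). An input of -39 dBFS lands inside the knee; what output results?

x − T + W/2 = -39 − (-36) + 4 = 1.
GR = (1 − 1/2) × 1² / 16 = 0.5 × 1 / 16 = 0.03125 dB.
Output = -39 − 0.03125 = -39.03125 dBFS.

-39.03125 dBFS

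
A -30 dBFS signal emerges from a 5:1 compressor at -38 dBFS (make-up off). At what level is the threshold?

-40 dBFS

Gain reduction = -30 − (-38) = 8 dB; output overshoot = GR / (R − 1) = 8 / 4 = 2 dB.
Threshold = output − output overshoot = -38 − 2 = -40 dBFS.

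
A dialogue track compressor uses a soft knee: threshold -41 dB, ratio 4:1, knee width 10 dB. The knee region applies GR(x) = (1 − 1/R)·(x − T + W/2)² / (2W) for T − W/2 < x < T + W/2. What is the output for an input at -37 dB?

-40.0375 dB

x − T + W/2 = -37 − (-41) + 5 = 9.
GR = (1 − 1/4) × 9² / 20 = 0.75 × 81 / 20 = 3.0375 dB.
Output = -37 − 3.0375 = -40.0375 dB.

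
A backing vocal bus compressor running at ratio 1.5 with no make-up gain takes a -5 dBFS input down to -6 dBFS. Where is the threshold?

Gain reduction = -5 − (-6) = 1 dB; output overshoot = GR / (R − 1) = 1 / 0.5 = 2 dB.
Threshold = output − output overshoot = -6 − 2 = -8 dBFS.

-8 dBFS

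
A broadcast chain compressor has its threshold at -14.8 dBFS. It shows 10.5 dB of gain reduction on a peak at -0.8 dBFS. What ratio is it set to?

4:1

Input overshoot = -0.8 − (-14.8) = 14 dB.
Output overshoot = 14 − 10.5 = 3.5 dB.
Ratio = input overshoot / output overshoot = 14 / 3.5 = 4.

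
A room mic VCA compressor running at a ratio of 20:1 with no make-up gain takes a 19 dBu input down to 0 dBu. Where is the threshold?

-1 dBu

Input is 20 dB above T (since output overshoot × R = input overshoot: (0 − T)·20 = 19 − T gives T = -1 dBu).
Check: -1 + (19 − (-1))/20 = -1 + 1 = 0 dBu. ✓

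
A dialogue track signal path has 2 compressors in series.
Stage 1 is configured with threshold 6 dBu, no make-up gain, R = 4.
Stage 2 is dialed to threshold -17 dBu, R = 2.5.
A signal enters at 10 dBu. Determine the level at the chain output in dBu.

Stage 1: 4 dB above 6 dBu, reduced 4:1 to 1 dB above → 7 dBu.
Stage 2: overshoot 24 dB → 24/2.5 = 9.6 dB → -7.4 dBu.

-7.4 dBu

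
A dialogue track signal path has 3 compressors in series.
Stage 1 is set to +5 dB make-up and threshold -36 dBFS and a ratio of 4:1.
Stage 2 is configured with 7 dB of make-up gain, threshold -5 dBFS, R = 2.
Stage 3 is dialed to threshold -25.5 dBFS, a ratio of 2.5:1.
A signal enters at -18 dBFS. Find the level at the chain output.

Stage 1: overshoot 18 dB → 18/4 = 4.5 dB → -31.5 dBFS; +5 dB make-up → -26.5 dBFS.
Stage 2: -26.5 dBFS ≤ -5 dBFS, so stage 2 doesn't engage; make-up brings it to -19.5 dBFS.
Stage 3: -19.5 dBFS is 6 dB over -25.5 dBFS; at 2.5:1 that becomes 2.4 dB over, giving -23.1 dBFS.

-23.1 dBFS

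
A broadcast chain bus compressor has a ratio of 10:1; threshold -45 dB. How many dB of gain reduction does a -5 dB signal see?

36 dB

Overshoot = -5 − (-45) = 40 dB.
At 10:1, output sits 40/10 = 4 dB above threshold.
GR = overshoot in − overshoot out = 40 − 4 = 36 dB.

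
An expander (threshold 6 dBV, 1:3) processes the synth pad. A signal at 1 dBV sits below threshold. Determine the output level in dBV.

-9 dBV

Undershoot = 6 − 1 = 5 dB.
At 1:3, that expands to 15 dB under threshold.
Output = 6 − 15 = -9 dBV.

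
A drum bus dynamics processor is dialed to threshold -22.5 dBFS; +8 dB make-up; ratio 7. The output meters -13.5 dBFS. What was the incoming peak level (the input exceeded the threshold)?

Stripping the +8 dB make-up gives -21.5 dBFS at the gain stage.
That's 1 dB above the -22.5 dBFS threshold.
Input overshoot = R × output overshoot = 7 dB → input = -22.5 + 7 = -15.5 dBFS.

-15.5 dBFS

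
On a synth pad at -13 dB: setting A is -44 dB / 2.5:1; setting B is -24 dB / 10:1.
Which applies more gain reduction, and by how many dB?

A: GR = 31 − 31/2.5 = 18.6 dB.
B: GR = 11 − 11/10 = 9.9 dB.
A reduces 8.7 dB more.

A, by 8.7 dB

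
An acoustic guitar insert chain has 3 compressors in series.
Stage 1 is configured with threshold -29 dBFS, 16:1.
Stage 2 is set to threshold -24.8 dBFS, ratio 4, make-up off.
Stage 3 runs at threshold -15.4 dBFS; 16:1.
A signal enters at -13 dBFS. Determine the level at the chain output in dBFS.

-28 dBFS

Stage 1: 16 dB above -29 dBFS, reduced 16:1 to 1 dB above → -28 dBFS.
Stage 2: -28 dBFS is at or below the -24.8 dBFS threshold — no compression; output -28 dBFS.
Stage 3: -28 dBFS is at or below the -15.4 dBFS threshold — no compression; output -28 dBFS.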